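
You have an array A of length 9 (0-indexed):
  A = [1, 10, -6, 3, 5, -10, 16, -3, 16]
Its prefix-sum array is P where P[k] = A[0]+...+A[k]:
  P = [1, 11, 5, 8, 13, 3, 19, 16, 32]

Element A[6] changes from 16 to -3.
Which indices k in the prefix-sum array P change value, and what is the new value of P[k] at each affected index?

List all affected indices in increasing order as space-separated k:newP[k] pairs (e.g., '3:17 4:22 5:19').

P[k] = A[0] + ... + A[k]
P[k] includes A[6] iff k >= 6
Affected indices: 6, 7, ..., 8; delta = -19
  P[6]: 19 + -19 = 0
  P[7]: 16 + -19 = -3
  P[8]: 32 + -19 = 13

Answer: 6:0 7:-3 8:13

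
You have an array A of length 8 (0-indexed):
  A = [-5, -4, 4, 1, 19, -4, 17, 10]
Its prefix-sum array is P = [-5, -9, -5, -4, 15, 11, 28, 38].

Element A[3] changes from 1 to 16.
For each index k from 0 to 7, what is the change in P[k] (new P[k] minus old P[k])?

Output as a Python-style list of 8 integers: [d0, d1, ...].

Element change: A[3] 1 -> 16, delta = 15
For k < 3: P[k] unchanged, delta_P[k] = 0
For k >= 3: P[k] shifts by exactly 15
Delta array: [0, 0, 0, 15, 15, 15, 15, 15]

Answer: [0, 0, 0, 15, 15, 15, 15, 15]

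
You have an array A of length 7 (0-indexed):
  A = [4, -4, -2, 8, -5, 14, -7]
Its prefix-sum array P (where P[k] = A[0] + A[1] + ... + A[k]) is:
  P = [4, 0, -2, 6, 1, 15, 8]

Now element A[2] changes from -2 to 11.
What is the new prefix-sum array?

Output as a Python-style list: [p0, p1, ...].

Answer: [4, 0, 11, 19, 14, 28, 21]

Derivation:
Change: A[2] -2 -> 11, delta = 13
P[k] for k < 2: unchanged (A[2] not included)
P[k] for k >= 2: shift by delta = 13
  P[0] = 4 + 0 = 4
  P[1] = 0 + 0 = 0
  P[2] = -2 + 13 = 11
  P[3] = 6 + 13 = 19
  P[4] = 1 + 13 = 14
  P[5] = 15 + 13 = 28
  P[6] = 8 + 13 = 21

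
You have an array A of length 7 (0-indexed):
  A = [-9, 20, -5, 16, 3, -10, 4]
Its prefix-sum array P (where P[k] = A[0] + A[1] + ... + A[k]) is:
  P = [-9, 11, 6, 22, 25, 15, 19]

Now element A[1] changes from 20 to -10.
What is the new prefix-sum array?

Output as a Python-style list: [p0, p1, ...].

Answer: [-9, -19, -24, -8, -5, -15, -11]

Derivation:
Change: A[1] 20 -> -10, delta = -30
P[k] for k < 1: unchanged (A[1] not included)
P[k] for k >= 1: shift by delta = -30
  P[0] = -9 + 0 = -9
  P[1] = 11 + -30 = -19
  P[2] = 6 + -30 = -24
  P[3] = 22 + -30 = -8
  P[4] = 25 + -30 = -5
  P[5] = 15 + -30 = -15
  P[6] = 19 + -30 = -11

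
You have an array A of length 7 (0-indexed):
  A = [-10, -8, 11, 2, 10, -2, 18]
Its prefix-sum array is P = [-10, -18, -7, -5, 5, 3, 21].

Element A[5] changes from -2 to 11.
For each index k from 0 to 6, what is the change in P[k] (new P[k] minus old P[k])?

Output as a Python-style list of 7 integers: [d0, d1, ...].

Element change: A[5] -2 -> 11, delta = 13
For k < 5: P[k] unchanged, delta_P[k] = 0
For k >= 5: P[k] shifts by exactly 13
Delta array: [0, 0, 0, 0, 0, 13, 13]

Answer: [0, 0, 0, 0, 0, 13, 13]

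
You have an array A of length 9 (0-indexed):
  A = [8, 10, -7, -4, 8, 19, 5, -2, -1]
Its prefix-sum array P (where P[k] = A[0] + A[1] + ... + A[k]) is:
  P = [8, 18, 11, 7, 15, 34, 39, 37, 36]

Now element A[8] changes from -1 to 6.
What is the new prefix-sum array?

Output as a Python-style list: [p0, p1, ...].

Change: A[8] -1 -> 6, delta = 7
P[k] for k < 8: unchanged (A[8] not included)
P[k] for k >= 8: shift by delta = 7
  P[0] = 8 + 0 = 8
  P[1] = 18 + 0 = 18
  P[2] = 11 + 0 = 11
  P[3] = 7 + 0 = 7
  P[4] = 15 + 0 = 15
  P[5] = 34 + 0 = 34
  P[6] = 39 + 0 = 39
  P[7] = 37 + 0 = 37
  P[8] = 36 + 7 = 43

Answer: [8, 18, 11, 7, 15, 34, 39, 37, 43]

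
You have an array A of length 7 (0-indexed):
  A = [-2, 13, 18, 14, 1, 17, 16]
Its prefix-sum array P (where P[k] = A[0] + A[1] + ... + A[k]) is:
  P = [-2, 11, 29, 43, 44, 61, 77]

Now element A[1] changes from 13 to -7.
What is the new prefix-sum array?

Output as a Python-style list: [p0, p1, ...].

Change: A[1] 13 -> -7, delta = -20
P[k] for k < 1: unchanged (A[1] not included)
P[k] for k >= 1: shift by delta = -20
  P[0] = -2 + 0 = -2
  P[1] = 11 + -20 = -9
  P[2] = 29 + -20 = 9
  P[3] = 43 + -20 = 23
  P[4] = 44 + -20 = 24
  P[5] = 61 + -20 = 41
  P[6] = 77 + -20 = 57

Answer: [-2, -9, 9, 23, 24, 41, 57]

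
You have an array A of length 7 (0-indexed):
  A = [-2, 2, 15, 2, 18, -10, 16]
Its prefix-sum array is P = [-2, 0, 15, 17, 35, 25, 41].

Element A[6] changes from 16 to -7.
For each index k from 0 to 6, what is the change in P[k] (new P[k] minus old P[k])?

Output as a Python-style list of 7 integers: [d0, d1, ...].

Answer: [0, 0, 0, 0, 0, 0, -23]

Derivation:
Element change: A[6] 16 -> -7, delta = -23
For k < 6: P[k] unchanged, delta_P[k] = 0
For k >= 6: P[k] shifts by exactly -23
Delta array: [0, 0, 0, 0, 0, 0, -23]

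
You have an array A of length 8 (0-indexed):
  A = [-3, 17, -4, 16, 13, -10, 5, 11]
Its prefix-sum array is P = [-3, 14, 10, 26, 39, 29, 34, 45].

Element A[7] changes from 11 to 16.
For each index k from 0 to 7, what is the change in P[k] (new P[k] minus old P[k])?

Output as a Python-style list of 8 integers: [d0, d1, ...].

Answer: [0, 0, 0, 0, 0, 0, 0, 5]

Derivation:
Element change: A[7] 11 -> 16, delta = 5
For k < 7: P[k] unchanged, delta_P[k] = 0
For k >= 7: P[k] shifts by exactly 5
Delta array: [0, 0, 0, 0, 0, 0, 0, 5]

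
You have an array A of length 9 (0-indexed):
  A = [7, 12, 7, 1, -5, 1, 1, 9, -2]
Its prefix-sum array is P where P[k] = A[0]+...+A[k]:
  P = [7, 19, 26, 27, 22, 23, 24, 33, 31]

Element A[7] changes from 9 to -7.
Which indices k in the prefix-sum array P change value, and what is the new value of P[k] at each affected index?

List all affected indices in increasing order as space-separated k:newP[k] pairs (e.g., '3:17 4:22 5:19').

Answer: 7:17 8:15

Derivation:
P[k] = A[0] + ... + A[k]
P[k] includes A[7] iff k >= 7
Affected indices: 7, 8, ..., 8; delta = -16
  P[7]: 33 + -16 = 17
  P[8]: 31 + -16 = 15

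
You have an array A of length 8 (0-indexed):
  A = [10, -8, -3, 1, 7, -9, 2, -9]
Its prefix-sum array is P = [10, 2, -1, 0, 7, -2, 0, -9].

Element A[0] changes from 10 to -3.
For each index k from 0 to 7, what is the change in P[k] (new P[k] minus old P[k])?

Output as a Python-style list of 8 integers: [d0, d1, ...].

Element change: A[0] 10 -> -3, delta = -13
For k < 0: P[k] unchanged, delta_P[k] = 0
For k >= 0: P[k] shifts by exactly -13
Delta array: [-13, -13, -13, -13, -13, -13, -13, -13]

Answer: [-13, -13, -13, -13, -13, -13, -13, -13]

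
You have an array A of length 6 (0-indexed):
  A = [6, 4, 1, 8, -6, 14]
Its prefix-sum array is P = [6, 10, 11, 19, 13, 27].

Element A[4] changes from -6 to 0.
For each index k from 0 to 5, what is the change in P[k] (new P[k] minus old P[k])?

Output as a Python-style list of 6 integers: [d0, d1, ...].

Answer: [0, 0, 0, 0, 6, 6]

Derivation:
Element change: A[4] -6 -> 0, delta = 6
For k < 4: P[k] unchanged, delta_P[k] = 0
For k >= 4: P[k] shifts by exactly 6
Delta array: [0, 0, 0, 0, 6, 6]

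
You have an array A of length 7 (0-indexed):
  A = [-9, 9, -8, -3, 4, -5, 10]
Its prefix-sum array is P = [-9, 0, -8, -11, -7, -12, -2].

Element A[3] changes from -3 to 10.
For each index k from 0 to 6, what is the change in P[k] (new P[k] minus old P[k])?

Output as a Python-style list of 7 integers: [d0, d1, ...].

Element change: A[3] -3 -> 10, delta = 13
For k < 3: P[k] unchanged, delta_P[k] = 0
For k >= 3: P[k] shifts by exactly 13
Delta array: [0, 0, 0, 13, 13, 13, 13]

Answer: [0, 0, 0, 13, 13, 13, 13]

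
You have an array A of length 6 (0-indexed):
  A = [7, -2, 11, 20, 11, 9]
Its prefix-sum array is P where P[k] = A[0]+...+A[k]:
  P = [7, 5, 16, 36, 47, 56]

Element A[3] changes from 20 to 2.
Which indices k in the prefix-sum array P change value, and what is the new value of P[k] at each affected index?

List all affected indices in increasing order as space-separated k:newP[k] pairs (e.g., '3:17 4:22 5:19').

P[k] = A[0] + ... + A[k]
P[k] includes A[3] iff k >= 3
Affected indices: 3, 4, ..., 5; delta = -18
  P[3]: 36 + -18 = 18
  P[4]: 47 + -18 = 29
  P[5]: 56 + -18 = 38

Answer: 3:18 4:29 5:38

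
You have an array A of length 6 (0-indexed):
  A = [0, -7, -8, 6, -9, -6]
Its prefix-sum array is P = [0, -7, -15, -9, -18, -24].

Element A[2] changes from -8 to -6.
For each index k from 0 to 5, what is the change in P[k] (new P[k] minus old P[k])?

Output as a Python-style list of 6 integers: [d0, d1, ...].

Answer: [0, 0, 2, 2, 2, 2]

Derivation:
Element change: A[2] -8 -> -6, delta = 2
For k < 2: P[k] unchanged, delta_P[k] = 0
For k >= 2: P[k] shifts by exactly 2
Delta array: [0, 0, 2, 2, 2, 2]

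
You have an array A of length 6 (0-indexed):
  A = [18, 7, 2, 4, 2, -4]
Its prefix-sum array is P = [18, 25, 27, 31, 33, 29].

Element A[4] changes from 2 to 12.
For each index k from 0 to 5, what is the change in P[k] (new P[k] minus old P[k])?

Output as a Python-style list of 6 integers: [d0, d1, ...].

Answer: [0, 0, 0, 0, 10, 10]

Derivation:
Element change: A[4] 2 -> 12, delta = 10
For k < 4: P[k] unchanged, delta_P[k] = 0
For k >= 4: P[k] shifts by exactly 10
Delta array: [0, 0, 0, 0, 10, 10]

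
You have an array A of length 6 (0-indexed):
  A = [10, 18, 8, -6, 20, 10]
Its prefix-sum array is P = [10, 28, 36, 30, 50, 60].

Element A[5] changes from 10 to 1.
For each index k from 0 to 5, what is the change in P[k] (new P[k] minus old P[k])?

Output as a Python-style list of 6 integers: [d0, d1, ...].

Answer: [0, 0, 0, 0, 0, -9]

Derivation:
Element change: A[5] 10 -> 1, delta = -9
For k < 5: P[k] unchanged, delta_P[k] = 0
For k >= 5: P[k] shifts by exactly -9
Delta array: [0, 0, 0, 0, 0, -9]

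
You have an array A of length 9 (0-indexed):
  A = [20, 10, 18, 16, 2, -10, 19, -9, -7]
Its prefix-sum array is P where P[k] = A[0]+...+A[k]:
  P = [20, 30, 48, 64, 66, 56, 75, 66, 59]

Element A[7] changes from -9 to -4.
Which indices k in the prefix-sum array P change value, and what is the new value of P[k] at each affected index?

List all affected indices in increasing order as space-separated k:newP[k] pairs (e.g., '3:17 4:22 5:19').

Answer: 7:71 8:64

Derivation:
P[k] = A[0] + ... + A[k]
P[k] includes A[7] iff k >= 7
Affected indices: 7, 8, ..., 8; delta = 5
  P[7]: 66 + 5 = 71
  P[8]: 59 + 5 = 64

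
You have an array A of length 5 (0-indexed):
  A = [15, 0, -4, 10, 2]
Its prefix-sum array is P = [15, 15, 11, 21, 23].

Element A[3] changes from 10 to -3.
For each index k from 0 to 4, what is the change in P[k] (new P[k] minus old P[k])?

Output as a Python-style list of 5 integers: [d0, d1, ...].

Answer: [0, 0, 0, -13, -13]

Derivation:
Element change: A[3] 10 -> -3, delta = -13
For k < 3: P[k] unchanged, delta_P[k] = 0
For k >= 3: P[k] shifts by exactly -13
Delta array: [0, 0, 0, -13, -13]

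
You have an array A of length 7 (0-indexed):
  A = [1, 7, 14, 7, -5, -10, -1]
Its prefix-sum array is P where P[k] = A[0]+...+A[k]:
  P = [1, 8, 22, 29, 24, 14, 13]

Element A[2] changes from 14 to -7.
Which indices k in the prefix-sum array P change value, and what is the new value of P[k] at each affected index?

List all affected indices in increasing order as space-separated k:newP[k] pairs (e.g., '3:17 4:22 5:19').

Answer: 2:1 3:8 4:3 5:-7 6:-8

Derivation:
P[k] = A[0] + ... + A[k]
P[k] includes A[2] iff k >= 2
Affected indices: 2, 3, ..., 6; delta = -21
  P[2]: 22 + -21 = 1
  P[3]: 29 + -21 = 8
  P[4]: 24 + -21 = 3
  P[5]: 14 + -21 = -7
  P[6]: 13 + -21 = -8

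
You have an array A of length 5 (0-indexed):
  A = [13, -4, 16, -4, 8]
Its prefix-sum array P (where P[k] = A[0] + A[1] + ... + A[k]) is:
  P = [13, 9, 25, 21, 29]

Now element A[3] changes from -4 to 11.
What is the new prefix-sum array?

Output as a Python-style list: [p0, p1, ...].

Change: A[3] -4 -> 11, delta = 15
P[k] for k < 3: unchanged (A[3] not included)
P[k] for k >= 3: shift by delta = 15
  P[0] = 13 + 0 = 13
  P[1] = 9 + 0 = 9
  P[2] = 25 + 0 = 25
  P[3] = 21 + 15 = 36
  P[4] = 29 + 15 = 44

Answer: [13, 9, 25, 36, 44]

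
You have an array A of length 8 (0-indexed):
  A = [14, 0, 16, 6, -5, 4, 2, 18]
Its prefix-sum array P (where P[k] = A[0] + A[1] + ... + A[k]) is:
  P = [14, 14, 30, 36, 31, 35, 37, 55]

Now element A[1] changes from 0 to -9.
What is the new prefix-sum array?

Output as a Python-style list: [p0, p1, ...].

Answer: [14, 5, 21, 27, 22, 26, 28, 46]

Derivation:
Change: A[1] 0 -> -9, delta = -9
P[k] for k < 1: unchanged (A[1] not included)
P[k] for k >= 1: shift by delta = -9
  P[0] = 14 + 0 = 14
  P[1] = 14 + -9 = 5
  P[2] = 30 + -9 = 21
  P[3] = 36 + -9 = 27
  P[4] = 31 + -9 = 22
  P[5] = 35 + -9 = 26
  P[6] = 37 + -9 = 28
  P[7] = 55 + -9 = 46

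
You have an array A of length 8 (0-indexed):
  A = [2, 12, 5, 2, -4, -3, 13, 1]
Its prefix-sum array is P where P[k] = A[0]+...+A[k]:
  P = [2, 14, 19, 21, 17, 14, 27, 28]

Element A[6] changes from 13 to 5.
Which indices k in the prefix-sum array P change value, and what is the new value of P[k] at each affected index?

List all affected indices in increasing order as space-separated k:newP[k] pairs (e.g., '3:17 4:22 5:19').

Answer: 6:19 7:20

Derivation:
P[k] = A[0] + ... + A[k]
P[k] includes A[6] iff k >= 6
Affected indices: 6, 7, ..., 7; delta = -8
  P[6]: 27 + -8 = 19
  P[7]: 28 + -8 = 20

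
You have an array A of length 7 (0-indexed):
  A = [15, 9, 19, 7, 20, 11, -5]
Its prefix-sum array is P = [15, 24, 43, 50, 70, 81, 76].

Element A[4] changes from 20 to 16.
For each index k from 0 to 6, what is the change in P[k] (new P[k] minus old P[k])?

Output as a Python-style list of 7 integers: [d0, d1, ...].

Answer: [0, 0, 0, 0, -4, -4, -4]

Derivation:
Element change: A[4] 20 -> 16, delta = -4
For k < 4: P[k] unchanged, delta_P[k] = 0
For k >= 4: P[k] shifts by exactly -4
Delta array: [0, 0, 0, 0, -4, -4, -4]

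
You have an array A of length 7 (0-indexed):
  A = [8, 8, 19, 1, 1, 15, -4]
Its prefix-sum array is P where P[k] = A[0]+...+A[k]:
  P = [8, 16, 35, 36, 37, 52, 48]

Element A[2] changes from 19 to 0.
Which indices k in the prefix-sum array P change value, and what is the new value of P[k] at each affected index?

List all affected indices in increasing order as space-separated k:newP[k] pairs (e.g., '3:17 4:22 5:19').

P[k] = A[0] + ... + A[k]
P[k] includes A[2] iff k >= 2
Affected indices: 2, 3, ..., 6; delta = -19
  P[2]: 35 + -19 = 16
  P[3]: 36 + -19 = 17
  P[4]: 37 + -19 = 18
  P[5]: 52 + -19 = 33
  P[6]: 48 + -19 = 29

Answer: 2:16 3:17 4:18 5:33 6:29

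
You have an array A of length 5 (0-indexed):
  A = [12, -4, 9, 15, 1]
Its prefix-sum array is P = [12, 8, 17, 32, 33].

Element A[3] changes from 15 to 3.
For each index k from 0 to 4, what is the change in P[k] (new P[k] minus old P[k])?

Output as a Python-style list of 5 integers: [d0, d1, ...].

Answer: [0, 0, 0, -12, -12]

Derivation:
Element change: A[3] 15 -> 3, delta = -12
For k < 3: P[k] unchanged, delta_P[k] = 0
For k >= 3: P[k] shifts by exactly -12
Delta array: [0, 0, 0, -12, -12]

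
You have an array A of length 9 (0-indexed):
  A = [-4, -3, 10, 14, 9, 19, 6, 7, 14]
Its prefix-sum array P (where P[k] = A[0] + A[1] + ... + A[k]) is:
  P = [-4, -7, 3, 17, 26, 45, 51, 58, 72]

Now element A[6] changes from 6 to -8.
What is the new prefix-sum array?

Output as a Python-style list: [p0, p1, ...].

Answer: [-4, -7, 3, 17, 26, 45, 37, 44, 58]

Derivation:
Change: A[6] 6 -> -8, delta = -14
P[k] for k < 6: unchanged (A[6] not included)
P[k] for k >= 6: shift by delta = -14
  P[0] = -4 + 0 = -4
  P[1] = -7 + 0 = -7
  P[2] = 3 + 0 = 3
  P[3] = 17 + 0 = 17
  P[4] = 26 + 0 = 26
  P[5] = 45 + 0 = 45
  P[6] = 51 + -14 = 37
  P[7] = 58 + -14 = 44
  P[8] = 72 + -14 = 58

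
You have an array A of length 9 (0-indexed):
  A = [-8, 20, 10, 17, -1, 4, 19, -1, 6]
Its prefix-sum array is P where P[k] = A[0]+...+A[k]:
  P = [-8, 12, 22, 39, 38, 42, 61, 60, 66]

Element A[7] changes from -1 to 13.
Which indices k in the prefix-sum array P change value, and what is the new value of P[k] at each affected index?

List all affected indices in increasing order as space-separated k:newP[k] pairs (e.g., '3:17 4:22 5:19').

P[k] = A[0] + ... + A[k]
P[k] includes A[7] iff k >= 7
Affected indices: 7, 8, ..., 8; delta = 14
  P[7]: 60 + 14 = 74
  P[8]: 66 + 14 = 80

Answer: 7:74 8:80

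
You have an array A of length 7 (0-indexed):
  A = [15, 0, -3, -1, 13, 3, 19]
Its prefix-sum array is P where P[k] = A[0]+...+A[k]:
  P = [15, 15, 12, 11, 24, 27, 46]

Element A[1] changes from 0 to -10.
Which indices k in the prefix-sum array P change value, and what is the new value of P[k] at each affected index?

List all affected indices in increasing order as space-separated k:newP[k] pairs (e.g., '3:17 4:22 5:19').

Answer: 1:5 2:2 3:1 4:14 5:17 6:36

Derivation:
P[k] = A[0] + ... + A[k]
P[k] includes A[1] iff k >= 1
Affected indices: 1, 2, ..., 6; delta = -10
  P[1]: 15 + -10 = 5
  P[2]: 12 + -10 = 2
  P[3]: 11 + -10 = 1
  P[4]: 24 + -10 = 14
  P[5]: 27 + -10 = 17
  P[6]: 46 + -10 = 36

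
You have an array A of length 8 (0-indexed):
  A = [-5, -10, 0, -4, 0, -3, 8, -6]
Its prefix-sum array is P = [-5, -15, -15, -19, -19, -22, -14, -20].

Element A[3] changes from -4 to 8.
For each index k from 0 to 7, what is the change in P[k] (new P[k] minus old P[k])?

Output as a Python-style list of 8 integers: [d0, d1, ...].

Answer: [0, 0, 0, 12, 12, 12, 12, 12]

Derivation:
Element change: A[3] -4 -> 8, delta = 12
For k < 3: P[k] unchanged, delta_P[k] = 0
For k >= 3: P[k] shifts by exactly 12
Delta array: [0, 0, 0, 12, 12, 12, 12, 12]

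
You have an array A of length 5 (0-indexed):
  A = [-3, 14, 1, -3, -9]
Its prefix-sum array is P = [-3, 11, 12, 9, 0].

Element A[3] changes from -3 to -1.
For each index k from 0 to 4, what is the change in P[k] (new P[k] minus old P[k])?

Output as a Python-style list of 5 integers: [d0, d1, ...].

Element change: A[3] -3 -> -1, delta = 2
For k < 3: P[k] unchanged, delta_P[k] = 0
For k >= 3: P[k] shifts by exactly 2
Delta array: [0, 0, 0, 2, 2]

Answer: [0, 0, 0, 2, 2]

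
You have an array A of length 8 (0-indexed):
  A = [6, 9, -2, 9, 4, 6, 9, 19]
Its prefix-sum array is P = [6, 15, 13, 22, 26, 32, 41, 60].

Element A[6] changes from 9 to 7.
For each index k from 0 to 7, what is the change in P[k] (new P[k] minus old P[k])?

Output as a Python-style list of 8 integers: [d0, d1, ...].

Answer: [0, 0, 0, 0, 0, 0, -2, -2]

Derivation:
Element change: A[6] 9 -> 7, delta = -2
For k < 6: P[k] unchanged, delta_P[k] = 0
For k >= 6: P[k] shifts by exactly -2
Delta array: [0, 0, 0, 0, 0, 0, -2, -2]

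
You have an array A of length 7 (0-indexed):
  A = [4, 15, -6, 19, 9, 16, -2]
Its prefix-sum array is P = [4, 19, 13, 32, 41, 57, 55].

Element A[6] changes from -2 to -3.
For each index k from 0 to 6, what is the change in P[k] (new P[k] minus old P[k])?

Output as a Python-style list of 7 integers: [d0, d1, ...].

Answer: [0, 0, 0, 0, 0, 0, -1]

Derivation:
Element change: A[6] -2 -> -3, delta = -1
For k < 6: P[k] unchanged, delta_P[k] = 0
For k >= 6: P[k] shifts by exactly -1
Delta array: [0, 0, 0, 0, 0, 0, -1]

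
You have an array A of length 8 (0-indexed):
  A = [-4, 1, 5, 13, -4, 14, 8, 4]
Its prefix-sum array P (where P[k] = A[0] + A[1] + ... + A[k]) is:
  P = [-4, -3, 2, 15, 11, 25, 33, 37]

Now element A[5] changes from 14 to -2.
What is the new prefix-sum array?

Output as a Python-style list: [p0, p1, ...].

Change: A[5] 14 -> -2, delta = -16
P[k] for k < 5: unchanged (A[5] not included)
P[k] for k >= 5: shift by delta = -16
  P[0] = -4 + 0 = -4
  P[1] = -3 + 0 = -3
  P[2] = 2 + 0 = 2
  P[3] = 15 + 0 = 15
  P[4] = 11 + 0 = 11
  P[5] = 25 + -16 = 9
  P[6] = 33 + -16 = 17
  P[7] = 37 + -16 = 21

Answer: [-4, -3, 2, 15, 11, 9, 17, 21]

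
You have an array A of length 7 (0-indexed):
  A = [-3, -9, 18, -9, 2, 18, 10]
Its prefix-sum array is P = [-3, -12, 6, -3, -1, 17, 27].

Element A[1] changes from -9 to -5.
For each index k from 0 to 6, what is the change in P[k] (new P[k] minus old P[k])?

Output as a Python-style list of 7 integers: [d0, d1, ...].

Element change: A[1] -9 -> -5, delta = 4
For k < 1: P[k] unchanged, delta_P[k] = 0
For k >= 1: P[k] shifts by exactly 4
Delta array: [0, 4, 4, 4, 4, 4, 4]

Answer: [0, 4, 4, 4, 4, 4, 4]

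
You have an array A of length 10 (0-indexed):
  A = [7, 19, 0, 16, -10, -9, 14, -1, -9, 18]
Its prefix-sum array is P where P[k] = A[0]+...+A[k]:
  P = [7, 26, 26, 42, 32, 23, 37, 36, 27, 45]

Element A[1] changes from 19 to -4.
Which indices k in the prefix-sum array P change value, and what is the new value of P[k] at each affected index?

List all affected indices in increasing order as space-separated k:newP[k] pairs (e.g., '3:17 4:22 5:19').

P[k] = A[0] + ... + A[k]
P[k] includes A[1] iff k >= 1
Affected indices: 1, 2, ..., 9; delta = -23
  P[1]: 26 + -23 = 3
  P[2]: 26 + -23 = 3
  P[3]: 42 + -23 = 19
  P[4]: 32 + -23 = 9
  P[5]: 23 + -23 = 0
  P[6]: 37 + -23 = 14
  P[7]: 36 + -23 = 13
  P[8]: 27 + -23 = 4
  P[9]: 45 + -23 = 22

Answer: 1:3 2:3 3:19 4:9 5:0 6:14 7:13 8:4 9:22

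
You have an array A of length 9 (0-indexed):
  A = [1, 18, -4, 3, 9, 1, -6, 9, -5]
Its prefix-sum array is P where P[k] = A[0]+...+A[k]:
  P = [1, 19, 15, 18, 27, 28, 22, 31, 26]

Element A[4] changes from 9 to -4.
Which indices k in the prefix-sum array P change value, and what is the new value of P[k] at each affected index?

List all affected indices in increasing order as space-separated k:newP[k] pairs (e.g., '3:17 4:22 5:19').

Answer: 4:14 5:15 6:9 7:18 8:13

Derivation:
P[k] = A[0] + ... + A[k]
P[k] includes A[4] iff k >= 4
Affected indices: 4, 5, ..., 8; delta = -13
  P[4]: 27 + -13 = 14
  P[5]: 28 + -13 = 15
  P[6]: 22 + -13 = 9
  P[7]: 31 + -13 = 18
  P[8]: 26 + -13 = 13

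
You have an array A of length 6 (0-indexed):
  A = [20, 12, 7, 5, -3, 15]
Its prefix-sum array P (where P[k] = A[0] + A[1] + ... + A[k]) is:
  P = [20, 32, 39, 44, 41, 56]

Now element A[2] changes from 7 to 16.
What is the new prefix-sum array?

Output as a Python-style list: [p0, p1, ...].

Change: A[2] 7 -> 16, delta = 9
P[k] for k < 2: unchanged (A[2] not included)
P[k] for k >= 2: shift by delta = 9
  P[0] = 20 + 0 = 20
  P[1] = 32 + 0 = 32
  P[2] = 39 + 9 = 48
  P[3] = 44 + 9 = 53
  P[4] = 41 + 9 = 50
  P[5] = 56 + 9 = 65

Answer: [20, 32, 48, 53, 50, 65]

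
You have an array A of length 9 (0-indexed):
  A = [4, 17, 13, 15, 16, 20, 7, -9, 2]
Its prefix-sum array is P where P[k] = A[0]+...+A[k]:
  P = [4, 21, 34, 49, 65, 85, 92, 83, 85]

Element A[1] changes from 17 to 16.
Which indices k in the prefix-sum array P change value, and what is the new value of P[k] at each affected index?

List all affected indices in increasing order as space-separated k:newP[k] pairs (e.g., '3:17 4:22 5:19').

Answer: 1:20 2:33 3:48 4:64 5:84 6:91 7:82 8:84

Derivation:
P[k] = A[0] + ... + A[k]
P[k] includes A[1] iff k >= 1
Affected indices: 1, 2, ..., 8; delta = -1
  P[1]: 21 + -1 = 20
  P[2]: 34 + -1 = 33
  P[3]: 49 + -1 = 48
  P[4]: 65 + -1 = 64
  P[5]: 85 + -1 = 84
  P[6]: 92 + -1 = 91
  P[7]: 83 + -1 = 82
  P[8]: 85 + -1 = 84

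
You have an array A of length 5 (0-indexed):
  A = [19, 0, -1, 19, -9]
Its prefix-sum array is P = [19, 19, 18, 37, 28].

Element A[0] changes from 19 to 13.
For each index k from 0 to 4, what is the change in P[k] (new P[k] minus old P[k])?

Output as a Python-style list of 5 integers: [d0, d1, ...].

Answer: [-6, -6, -6, -6, -6]

Derivation:
Element change: A[0] 19 -> 13, delta = -6
For k < 0: P[k] unchanged, delta_P[k] = 0
For k >= 0: P[k] shifts by exactly -6
Delta array: [-6, -6, -6, -6, -6]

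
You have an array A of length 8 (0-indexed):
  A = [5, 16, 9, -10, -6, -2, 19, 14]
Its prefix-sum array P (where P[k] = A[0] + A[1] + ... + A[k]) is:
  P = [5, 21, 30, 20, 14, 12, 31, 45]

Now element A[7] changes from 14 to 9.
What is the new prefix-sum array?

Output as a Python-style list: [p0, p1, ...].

Change: A[7] 14 -> 9, delta = -5
P[k] for k < 7: unchanged (A[7] not included)
P[k] for k >= 7: shift by delta = -5
  P[0] = 5 + 0 = 5
  P[1] = 21 + 0 = 21
  P[2] = 30 + 0 = 30
  P[3] = 20 + 0 = 20
  P[4] = 14 + 0 = 14
  P[5] = 12 + 0 = 12
  P[6] = 31 + 0 = 31
  P[7] = 45 + -5 = 40

Answer: [5, 21, 30, 20, 14, 12, 31, 40]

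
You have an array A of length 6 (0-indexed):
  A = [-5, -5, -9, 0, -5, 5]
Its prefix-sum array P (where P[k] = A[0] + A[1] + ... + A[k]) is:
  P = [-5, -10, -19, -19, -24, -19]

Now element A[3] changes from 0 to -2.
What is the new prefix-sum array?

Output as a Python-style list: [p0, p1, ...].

Change: A[3] 0 -> -2, delta = -2
P[k] for k < 3: unchanged (A[3] not included)
P[k] for k >= 3: shift by delta = -2
  P[0] = -5 + 0 = -5
  P[1] = -10 + 0 = -10
  P[2] = -19 + 0 = -19
  P[3] = -19 + -2 = -21
  P[4] = -24 + -2 = -26
  P[5] = -19 + -2 = -21

Answer: [-5, -10, -19, -21, -26, -21]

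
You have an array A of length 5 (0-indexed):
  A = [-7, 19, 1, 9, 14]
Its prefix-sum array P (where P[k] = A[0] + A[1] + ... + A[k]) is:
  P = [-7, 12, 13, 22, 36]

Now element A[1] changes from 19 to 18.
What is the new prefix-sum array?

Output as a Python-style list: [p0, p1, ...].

Change: A[1] 19 -> 18, delta = -1
P[k] for k < 1: unchanged (A[1] not included)
P[k] for k >= 1: shift by delta = -1
  P[0] = -7 + 0 = -7
  P[1] = 12 + -1 = 11
  P[2] = 13 + -1 = 12
  P[3] = 22 + -1 = 21
  P[4] = 36 + -1 = 35

Answer: [-7, 11, 12, 21, 35]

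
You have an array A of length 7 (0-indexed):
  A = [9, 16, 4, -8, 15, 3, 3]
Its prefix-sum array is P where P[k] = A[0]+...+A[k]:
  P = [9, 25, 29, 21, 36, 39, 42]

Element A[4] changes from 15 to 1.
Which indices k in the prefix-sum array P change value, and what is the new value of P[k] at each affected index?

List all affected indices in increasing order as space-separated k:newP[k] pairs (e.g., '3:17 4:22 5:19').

Answer: 4:22 5:25 6:28

Derivation:
P[k] = A[0] + ... + A[k]
P[k] includes A[4] iff k >= 4
Affected indices: 4, 5, ..., 6; delta = -14
  P[4]: 36 + -14 = 22
  P[5]: 39 + -14 = 25
  P[6]: 42 + -14 = 28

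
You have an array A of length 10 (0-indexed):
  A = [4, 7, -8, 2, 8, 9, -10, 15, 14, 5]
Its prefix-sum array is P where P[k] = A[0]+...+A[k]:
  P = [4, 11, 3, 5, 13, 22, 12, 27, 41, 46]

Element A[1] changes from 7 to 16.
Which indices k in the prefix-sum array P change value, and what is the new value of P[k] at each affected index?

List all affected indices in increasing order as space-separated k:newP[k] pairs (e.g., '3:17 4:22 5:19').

Answer: 1:20 2:12 3:14 4:22 5:31 6:21 7:36 8:50 9:55

Derivation:
P[k] = A[0] + ... + A[k]
P[k] includes A[1] iff k >= 1
Affected indices: 1, 2, ..., 9; delta = 9
  P[1]: 11 + 9 = 20
  P[2]: 3 + 9 = 12
  P[3]: 5 + 9 = 14
  P[4]: 13 + 9 = 22
  P[5]: 22 + 9 = 31
  P[6]: 12 + 9 = 21
  P[7]: 27 + 9 = 36
  P[8]: 41 + 9 = 50
  P[9]: 46 + 9 = 55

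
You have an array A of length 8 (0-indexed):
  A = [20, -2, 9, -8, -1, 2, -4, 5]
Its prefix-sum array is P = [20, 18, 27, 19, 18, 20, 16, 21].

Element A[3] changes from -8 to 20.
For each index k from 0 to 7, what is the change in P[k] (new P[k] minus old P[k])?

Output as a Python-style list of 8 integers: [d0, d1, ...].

Element change: A[3] -8 -> 20, delta = 28
For k < 3: P[k] unchanged, delta_P[k] = 0
For k >= 3: P[k] shifts by exactly 28
Delta array: [0, 0, 0, 28, 28, 28, 28, 28]

Answer: [0, 0, 0, 28, 28, 28, 28, 28]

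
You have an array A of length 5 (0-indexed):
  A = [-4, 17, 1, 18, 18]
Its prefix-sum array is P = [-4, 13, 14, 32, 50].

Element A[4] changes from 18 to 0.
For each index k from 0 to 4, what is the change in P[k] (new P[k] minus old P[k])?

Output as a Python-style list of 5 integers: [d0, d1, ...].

Element change: A[4] 18 -> 0, delta = -18
For k < 4: P[k] unchanged, delta_P[k] = 0
For k >= 4: P[k] shifts by exactly -18
Delta array: [0, 0, 0, 0, -18]

Answer: [0, 0, 0, 0, -18]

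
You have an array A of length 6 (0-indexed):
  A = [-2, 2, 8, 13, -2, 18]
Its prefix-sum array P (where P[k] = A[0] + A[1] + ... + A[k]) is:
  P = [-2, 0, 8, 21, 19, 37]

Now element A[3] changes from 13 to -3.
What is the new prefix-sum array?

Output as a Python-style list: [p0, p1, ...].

Change: A[3] 13 -> -3, delta = -16
P[k] for k < 3: unchanged (A[3] not included)
P[k] for k >= 3: shift by delta = -16
  P[0] = -2 + 0 = -2
  P[1] = 0 + 0 = 0
  P[2] = 8 + 0 = 8
  P[3] = 21 + -16 = 5
  P[4] = 19 + -16 = 3
  P[5] = 37 + -16 = 21

Answer: [-2, 0, 8, 5, 3, 21]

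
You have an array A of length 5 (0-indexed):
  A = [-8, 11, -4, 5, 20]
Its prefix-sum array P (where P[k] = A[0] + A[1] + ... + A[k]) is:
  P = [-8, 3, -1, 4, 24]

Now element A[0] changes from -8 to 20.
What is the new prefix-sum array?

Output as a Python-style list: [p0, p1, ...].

Answer: [20, 31, 27, 32, 52]

Derivation:
Change: A[0] -8 -> 20, delta = 28
P[k] for k < 0: unchanged (A[0] not included)
P[k] for k >= 0: shift by delta = 28
  P[0] = -8 + 28 = 20
  P[1] = 3 + 28 = 31
  P[2] = -1 + 28 = 27
  P[3] = 4 + 28 = 32
  P[4] = 24 + 28 = 52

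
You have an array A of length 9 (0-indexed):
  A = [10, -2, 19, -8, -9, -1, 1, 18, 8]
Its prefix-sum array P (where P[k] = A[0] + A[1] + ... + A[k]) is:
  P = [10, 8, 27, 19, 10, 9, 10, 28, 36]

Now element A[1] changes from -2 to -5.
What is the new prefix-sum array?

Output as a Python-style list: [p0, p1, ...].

Change: A[1] -2 -> -5, delta = -3
P[k] for k < 1: unchanged (A[1] not included)
P[k] for k >= 1: shift by delta = -3
  P[0] = 10 + 0 = 10
  P[1] = 8 + -3 = 5
  P[2] = 27 + -3 = 24
  P[3] = 19 + -3 = 16
  P[4] = 10 + -3 = 7
  P[5] = 9 + -3 = 6
  P[6] = 10 + -3 = 7
  P[7] = 28 + -3 = 25
  P[8] = 36 + -3 = 33

Answer: [10, 5, 24, 16, 7, 6, 7, 25, 33]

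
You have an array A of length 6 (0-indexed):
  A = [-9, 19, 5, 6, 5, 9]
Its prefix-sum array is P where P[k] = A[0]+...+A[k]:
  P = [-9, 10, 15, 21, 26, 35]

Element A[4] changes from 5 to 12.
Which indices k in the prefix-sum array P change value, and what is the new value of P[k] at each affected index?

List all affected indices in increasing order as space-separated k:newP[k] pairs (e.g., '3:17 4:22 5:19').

Answer: 4:33 5:42

Derivation:
P[k] = A[0] + ... + A[k]
P[k] includes A[4] iff k >= 4
Affected indices: 4, 5, ..., 5; delta = 7
  P[4]: 26 + 7 = 33
  P[5]: 35 + 7 = 42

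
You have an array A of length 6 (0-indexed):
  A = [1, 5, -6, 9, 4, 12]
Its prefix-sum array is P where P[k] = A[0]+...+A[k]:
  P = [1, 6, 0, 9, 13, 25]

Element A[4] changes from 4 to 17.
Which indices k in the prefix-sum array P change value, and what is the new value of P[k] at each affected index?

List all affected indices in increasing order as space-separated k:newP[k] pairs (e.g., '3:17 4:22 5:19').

P[k] = A[0] + ... + A[k]
P[k] includes A[4] iff k >= 4
Affected indices: 4, 5, ..., 5; delta = 13
  P[4]: 13 + 13 = 26
  P[5]: 25 + 13 = 38

Answer: 4:26 5:38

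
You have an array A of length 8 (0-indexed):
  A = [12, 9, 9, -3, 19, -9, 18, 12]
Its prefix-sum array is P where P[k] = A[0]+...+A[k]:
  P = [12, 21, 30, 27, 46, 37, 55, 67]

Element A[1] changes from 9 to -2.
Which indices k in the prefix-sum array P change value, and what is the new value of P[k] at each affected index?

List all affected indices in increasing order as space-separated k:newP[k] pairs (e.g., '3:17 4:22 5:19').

P[k] = A[0] + ... + A[k]
P[k] includes A[1] iff k >= 1
Affected indices: 1, 2, ..., 7; delta = -11
  P[1]: 21 + -11 = 10
  P[2]: 30 + -11 = 19
  P[3]: 27 + -11 = 16
  P[4]: 46 + -11 = 35
  P[5]: 37 + -11 = 26
  P[6]: 55 + -11 = 44
  P[7]: 67 + -11 = 56

Answer: 1:10 2:19 3:16 4:35 5:26 6:44 7:56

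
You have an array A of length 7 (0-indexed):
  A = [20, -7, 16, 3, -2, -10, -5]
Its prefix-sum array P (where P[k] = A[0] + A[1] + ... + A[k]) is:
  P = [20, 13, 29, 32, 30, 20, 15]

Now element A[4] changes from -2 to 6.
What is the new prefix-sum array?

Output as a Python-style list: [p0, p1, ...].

Answer: [20, 13, 29, 32, 38, 28, 23]

Derivation:
Change: A[4] -2 -> 6, delta = 8
P[k] for k < 4: unchanged (A[4] not included)
P[k] for k >= 4: shift by delta = 8
  P[0] = 20 + 0 = 20
  P[1] = 13 + 0 = 13
  P[2] = 29 + 0 = 29
  P[3] = 32 + 0 = 32
  P[4] = 30 + 8 = 38
  P[5] = 20 + 8 = 28
  P[6] = 15 + 8 = 23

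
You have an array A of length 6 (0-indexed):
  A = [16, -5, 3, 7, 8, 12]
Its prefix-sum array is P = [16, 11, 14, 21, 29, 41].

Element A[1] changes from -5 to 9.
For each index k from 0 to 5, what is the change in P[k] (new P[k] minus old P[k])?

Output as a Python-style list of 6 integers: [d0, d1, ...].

Element change: A[1] -5 -> 9, delta = 14
For k < 1: P[k] unchanged, delta_P[k] = 0
For k >= 1: P[k] shifts by exactly 14
Delta array: [0, 14, 14, 14, 14, 14]

Answer: [0, 14, 14, 14, 14, 14]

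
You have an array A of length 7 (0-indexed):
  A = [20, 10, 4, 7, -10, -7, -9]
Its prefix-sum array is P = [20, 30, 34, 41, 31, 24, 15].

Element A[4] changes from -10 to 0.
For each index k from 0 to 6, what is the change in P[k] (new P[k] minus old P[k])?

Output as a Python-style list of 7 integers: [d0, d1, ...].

Answer: [0, 0, 0, 0, 10, 10, 10]

Derivation:
Element change: A[4] -10 -> 0, delta = 10
For k < 4: P[k] unchanged, delta_P[k] = 0
For k >= 4: P[k] shifts by exactly 10
Delta array: [0, 0, 0, 0, 10, 10, 10]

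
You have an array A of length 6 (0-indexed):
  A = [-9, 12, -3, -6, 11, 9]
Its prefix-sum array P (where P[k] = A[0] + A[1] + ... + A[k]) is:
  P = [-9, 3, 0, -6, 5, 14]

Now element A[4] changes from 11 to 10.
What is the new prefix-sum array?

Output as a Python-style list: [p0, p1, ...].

Answer: [-9, 3, 0, -6, 4, 13]

Derivation:
Change: A[4] 11 -> 10, delta = -1
P[k] for k < 4: unchanged (A[4] not included)
P[k] for k >= 4: shift by delta = -1
  P[0] = -9 + 0 = -9
  P[1] = 3 + 0 = 3
  P[2] = 0 + 0 = 0
  P[3] = -6 + 0 = -6
  P[4] = 5 + -1 = 4
  P[5] = 14 + -1 = 13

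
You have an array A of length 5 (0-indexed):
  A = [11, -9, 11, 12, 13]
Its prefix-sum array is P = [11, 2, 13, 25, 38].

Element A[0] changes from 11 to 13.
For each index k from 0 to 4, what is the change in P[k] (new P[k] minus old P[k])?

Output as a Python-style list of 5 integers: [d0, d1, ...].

Answer: [2, 2, 2, 2, 2]

Derivation:
Element change: A[0] 11 -> 13, delta = 2
For k < 0: P[k] unchanged, delta_P[k] = 0
For k >= 0: P[k] shifts by exactly 2
Delta array: [2, 2, 2, 2, 2]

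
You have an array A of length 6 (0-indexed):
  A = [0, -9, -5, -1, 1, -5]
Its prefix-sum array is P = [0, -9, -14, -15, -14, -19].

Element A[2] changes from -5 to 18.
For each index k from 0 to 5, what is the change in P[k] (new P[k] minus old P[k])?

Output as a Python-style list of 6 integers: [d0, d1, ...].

Element change: A[2] -5 -> 18, delta = 23
For k < 2: P[k] unchanged, delta_P[k] = 0
For k >= 2: P[k] shifts by exactly 23
Delta array: [0, 0, 23, 23, 23, 23]

Answer: [0, 0, 23, 23, 23, 23]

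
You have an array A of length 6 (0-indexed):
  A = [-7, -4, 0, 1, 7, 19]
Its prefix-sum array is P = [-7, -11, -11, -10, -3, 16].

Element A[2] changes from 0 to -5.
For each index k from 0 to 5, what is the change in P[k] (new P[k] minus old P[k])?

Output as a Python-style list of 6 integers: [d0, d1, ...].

Answer: [0, 0, -5, -5, -5, -5]

Derivation:
Element change: A[2] 0 -> -5, delta = -5
For k < 2: P[k] unchanged, delta_P[k] = 0
For k >= 2: P[k] shifts by exactly -5
Delta array: [0, 0, -5, -5, -5, -5]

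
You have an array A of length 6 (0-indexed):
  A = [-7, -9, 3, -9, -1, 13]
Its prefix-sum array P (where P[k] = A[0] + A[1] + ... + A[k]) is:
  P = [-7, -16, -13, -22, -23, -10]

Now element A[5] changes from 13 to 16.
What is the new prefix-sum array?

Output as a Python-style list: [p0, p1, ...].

Change: A[5] 13 -> 16, delta = 3
P[k] for k < 5: unchanged (A[5] not included)
P[k] for k >= 5: shift by delta = 3
  P[0] = -7 + 0 = -7
  P[1] = -16 + 0 = -16
  P[2] = -13 + 0 = -13
  P[3] = -22 + 0 = -22
  P[4] = -23 + 0 = -23
  P[5] = -10 + 3 = -7

Answer: [-7, -16, -13, -22, -23, -7]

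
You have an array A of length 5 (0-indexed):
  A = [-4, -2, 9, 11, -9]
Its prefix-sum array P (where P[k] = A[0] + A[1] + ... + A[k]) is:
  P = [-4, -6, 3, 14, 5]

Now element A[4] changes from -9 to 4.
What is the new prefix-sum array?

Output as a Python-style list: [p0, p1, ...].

Answer: [-4, -6, 3, 14, 18]

Derivation:
Change: A[4] -9 -> 4, delta = 13
P[k] for k < 4: unchanged (A[4] not included)
P[k] for k >= 4: shift by delta = 13
  P[0] = -4 + 0 = -4
  P[1] = -6 + 0 = -6
  P[2] = 3 + 0 = 3
  P[3] = 14 + 0 = 14
  P[4] = 5 + 13 = 18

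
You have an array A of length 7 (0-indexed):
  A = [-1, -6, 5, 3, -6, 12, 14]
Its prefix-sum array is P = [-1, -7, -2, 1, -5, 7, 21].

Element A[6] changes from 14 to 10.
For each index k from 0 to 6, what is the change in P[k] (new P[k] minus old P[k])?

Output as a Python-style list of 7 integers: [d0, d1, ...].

Element change: A[6] 14 -> 10, delta = -4
For k < 6: P[k] unchanged, delta_P[k] = 0
For k >= 6: P[k] shifts by exactly -4
Delta array: [0, 0, 0, 0, 0, 0, -4]

Answer: [0, 0, 0, 0, 0, 0, -4]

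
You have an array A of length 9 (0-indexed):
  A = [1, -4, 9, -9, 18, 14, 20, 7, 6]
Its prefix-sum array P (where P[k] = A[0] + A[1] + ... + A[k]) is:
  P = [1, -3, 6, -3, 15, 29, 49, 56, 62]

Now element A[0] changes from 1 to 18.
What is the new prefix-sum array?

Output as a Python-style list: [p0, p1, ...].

Change: A[0] 1 -> 18, delta = 17
P[k] for k < 0: unchanged (A[0] not included)
P[k] for k >= 0: shift by delta = 17
  P[0] = 1 + 17 = 18
  P[1] = -3 + 17 = 14
  P[2] = 6 + 17 = 23
  P[3] = -3 + 17 = 14
  P[4] = 15 + 17 = 32
  P[5] = 29 + 17 = 46
  P[6] = 49 + 17 = 66
  P[7] = 56 + 17 = 73
  P[8] = 62 + 17 = 79

Answer: [18, 14, 23, 14, 32, 46, 66, 73, 79]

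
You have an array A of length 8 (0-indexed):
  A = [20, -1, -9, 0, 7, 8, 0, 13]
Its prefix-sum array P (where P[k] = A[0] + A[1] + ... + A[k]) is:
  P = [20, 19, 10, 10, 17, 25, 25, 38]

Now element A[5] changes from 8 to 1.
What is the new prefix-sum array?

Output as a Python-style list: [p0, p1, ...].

Change: A[5] 8 -> 1, delta = -7
P[k] for k < 5: unchanged (A[5] not included)
P[k] for k >= 5: shift by delta = -7
  P[0] = 20 + 0 = 20
  P[1] = 19 + 0 = 19
  P[2] = 10 + 0 = 10
  P[3] = 10 + 0 = 10
  P[4] = 17 + 0 = 17
  P[5] = 25 + -7 = 18
  P[6] = 25 + -7 = 18
  P[7] = 38 + -7 = 31

Answer: [20, 19, 10, 10, 17, 18, 18, 31]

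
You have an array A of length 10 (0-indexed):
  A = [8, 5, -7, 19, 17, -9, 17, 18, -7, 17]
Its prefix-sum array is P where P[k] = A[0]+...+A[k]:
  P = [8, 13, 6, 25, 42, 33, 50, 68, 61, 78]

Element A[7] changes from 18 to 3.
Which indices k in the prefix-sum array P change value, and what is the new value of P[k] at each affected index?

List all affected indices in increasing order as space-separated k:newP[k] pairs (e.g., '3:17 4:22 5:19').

P[k] = A[0] + ... + A[k]
P[k] includes A[7] iff k >= 7
Affected indices: 7, 8, ..., 9; delta = -15
  P[7]: 68 + -15 = 53
  P[8]: 61 + -15 = 46
  P[9]: 78 + -15 = 63

Answer: 7:53 8:46 9:63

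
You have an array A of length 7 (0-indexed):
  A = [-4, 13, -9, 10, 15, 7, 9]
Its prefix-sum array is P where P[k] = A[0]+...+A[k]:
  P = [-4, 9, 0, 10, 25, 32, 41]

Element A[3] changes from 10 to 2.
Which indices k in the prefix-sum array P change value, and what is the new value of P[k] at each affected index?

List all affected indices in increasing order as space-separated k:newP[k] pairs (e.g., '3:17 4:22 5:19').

P[k] = A[0] + ... + A[k]
P[k] includes A[3] iff k >= 3
Affected indices: 3, 4, ..., 6; delta = -8
  P[3]: 10 + -8 = 2
  P[4]: 25 + -8 = 17
  P[5]: 32 + -8 = 24
  P[6]: 41 + -8 = 33

Answer: 3:2 4:17 5:24 6:33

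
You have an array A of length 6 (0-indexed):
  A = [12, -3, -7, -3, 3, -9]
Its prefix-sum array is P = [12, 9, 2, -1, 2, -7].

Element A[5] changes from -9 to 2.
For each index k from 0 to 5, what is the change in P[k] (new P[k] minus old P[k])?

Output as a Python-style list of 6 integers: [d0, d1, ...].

Answer: [0, 0, 0, 0, 0, 11]

Derivation:
Element change: A[5] -9 -> 2, delta = 11
For k < 5: P[k] unchanged, delta_P[k] = 0
For k >= 5: P[k] shifts by exactly 11
Delta array: [0, 0, 0, 0, 0, 11]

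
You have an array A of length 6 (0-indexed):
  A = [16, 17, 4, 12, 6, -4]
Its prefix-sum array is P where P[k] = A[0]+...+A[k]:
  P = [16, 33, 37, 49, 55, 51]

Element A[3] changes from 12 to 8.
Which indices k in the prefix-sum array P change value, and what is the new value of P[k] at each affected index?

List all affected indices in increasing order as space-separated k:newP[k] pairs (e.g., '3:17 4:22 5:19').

P[k] = A[0] + ... + A[k]
P[k] includes A[3] iff k >= 3
Affected indices: 3, 4, ..., 5; delta = -4
  P[3]: 49 + -4 = 45
  P[4]: 55 + -4 = 51
  P[5]: 51 + -4 = 47

Answer: 3:45 4:51 5:47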